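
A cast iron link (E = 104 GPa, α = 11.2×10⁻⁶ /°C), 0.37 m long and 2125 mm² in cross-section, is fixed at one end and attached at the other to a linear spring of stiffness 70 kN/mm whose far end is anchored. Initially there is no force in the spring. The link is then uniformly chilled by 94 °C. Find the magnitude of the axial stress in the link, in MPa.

σ ≈ 11.5 MPa (tensile)

The unrestrained thermal change is αΔT L = 11.2×10⁻⁶ × 94 × 370 = 0.3895 mm.
Let P be the tensile force in the spring. The link extends elastically by PL/(AE) and the spring stretches by P/k; together these equal δ_free.
So P = δ_free / [L/(AE) + 1/k] = 0.3895 / [ 370/(2125×104×10³) + 1/(70×10³) ].
P = 0.3895 / 1.596×10⁻⁵ = 24410 N.
σ = P/A = 24410/2125 = 11.49 MPa.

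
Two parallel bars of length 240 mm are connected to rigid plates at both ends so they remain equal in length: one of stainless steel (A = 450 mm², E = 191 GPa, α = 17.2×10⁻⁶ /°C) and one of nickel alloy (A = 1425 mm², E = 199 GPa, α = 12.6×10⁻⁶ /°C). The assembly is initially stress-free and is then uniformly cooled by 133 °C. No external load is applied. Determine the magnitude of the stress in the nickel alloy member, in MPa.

σ ≈ 28.3 MPa (compressive)

The stainless steel has the larger α, so on cooling it would change length more than the nickel alloy if both were free. The rigid plates force a common final length, so the stainless steel is put into tension and the nickel alloy into compression, with equal and opposite forces P (no external load).
Equating the net (thermal + elastic) strains gives |α₁ − α₂|·ΔT = P·[1/(A₁E₁) + 1/(A₂E₂)].
|α₁ − α₂|·ΔT = 4.6×10⁻⁶ × 133 = 0.0006118.
1/(A₁E₁) + 1/(A₂E₂) = 1/(450×191×10³) + 1/(1425×199×10³) = 1.516×10⁻⁸ N⁻¹.
P = 0.0006118 / 1.516×10⁻⁸ = 40350 N = 40.35 kN.
σ_{nickel alloy} = P/A₂ = 40350/1425 = 28.32 MPa, compressive.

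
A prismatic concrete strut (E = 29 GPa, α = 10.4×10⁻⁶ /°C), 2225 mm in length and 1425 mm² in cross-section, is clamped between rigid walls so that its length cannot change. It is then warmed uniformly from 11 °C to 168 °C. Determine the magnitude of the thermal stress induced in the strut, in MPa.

With length fixed, the mechanical strain must cancel the thermal strain αΔT = 10.4×10⁻⁶ × 157 = 1632.8×10⁻⁶.
The stress required to suppress this strain is σ = Eε = 29×10³ × 1632.8×10⁻⁶ = 47.35 MPa, compressive since the strut is trying to expand.

σ ≈ 47.4 MPa (compressive)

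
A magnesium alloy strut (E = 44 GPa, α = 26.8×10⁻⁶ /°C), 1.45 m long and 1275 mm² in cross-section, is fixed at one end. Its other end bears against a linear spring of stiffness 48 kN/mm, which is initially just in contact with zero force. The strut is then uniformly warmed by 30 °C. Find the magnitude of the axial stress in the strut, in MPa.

σ ≈ 19.6 MPa (compressive)

If the spring were absent the strut would lengthen by αΔT L = 26.8×10⁻⁶ × 30 × 1450 = 1.166 mm.
Let P be the compressive force at the spring. The strut shortens elastically by PL/(AE) and the spring compresses by P/k; together these equal δ_free.
So P = δ_free / [L/(AE) + 1/k] = 1.166 / [ 1450/(1275×44×10³) + 1/(48×10³) ].
P = 1.166 / 4.668×10⁻⁵ = 24970 N.
σ = P/A = 24970/1275 = 19.59 MPa.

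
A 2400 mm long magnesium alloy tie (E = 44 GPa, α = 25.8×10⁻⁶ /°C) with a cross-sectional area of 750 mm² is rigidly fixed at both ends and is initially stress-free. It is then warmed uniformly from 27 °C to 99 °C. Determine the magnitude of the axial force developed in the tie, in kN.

Full restraint means ε = 0, so the stress is σ = EαΔT = 44×10³ × 25.8×10⁻⁶ × 72 = 81.73 MPa.
Axial force P = σA = 81.73 × 750 = 61300 N = 61.3 kN, compressive.

P ≈ 61.3 kN (compressive)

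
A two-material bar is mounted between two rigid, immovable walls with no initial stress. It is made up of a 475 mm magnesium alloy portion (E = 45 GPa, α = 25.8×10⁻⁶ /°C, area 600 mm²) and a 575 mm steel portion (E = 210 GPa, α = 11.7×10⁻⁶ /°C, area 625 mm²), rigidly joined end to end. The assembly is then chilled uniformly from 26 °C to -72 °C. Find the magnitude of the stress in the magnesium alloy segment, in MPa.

σ ≈ 141 MPa (tensile)

Free thermal contraction of the whole bar: Σ αᵢΔT Lᵢ = 25.8×10⁻⁶×98×475 + 11.7×10⁻⁶×98×575 = 1.86 mm.
The walls prevent any net length change, so an axial force P (same in every segment) develops. Compatibility: P · Σ Lᵢ/(AᵢEᵢ) = δ_free.
The series flexibility is Σ Lᵢ/(AᵢEᵢ) = 475/(600×45×10³) + 575/(625×210×10³) = 2.197×10⁻⁵ mm/N.
P = 1.86 / 2.197×10⁻⁵ = 84660 N = 84.66 kN, tensile.
σ_{magnesium alloy} = P / A = 84660 / 600 = 141.1 MPa.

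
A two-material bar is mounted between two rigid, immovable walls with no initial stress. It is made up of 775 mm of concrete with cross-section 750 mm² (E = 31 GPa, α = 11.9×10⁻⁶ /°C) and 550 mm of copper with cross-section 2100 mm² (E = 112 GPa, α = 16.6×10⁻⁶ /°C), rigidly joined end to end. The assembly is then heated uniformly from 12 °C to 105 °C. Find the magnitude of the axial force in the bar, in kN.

With the walls removed the bar would change length by δ_free = Σ αᵢΔT Lᵢ = 11.9×10⁻⁶×93×775 + 16.6×10⁻⁶×93×550 = 1.707 mm.
The rigid supports impose zero overall length change; the single axial force P common to all segments must satisfy P Σ Lᵢ/(AᵢEᵢ) = δ_free.
The series flexibility is Σ Lᵢ/(AᵢEᵢ) = 775/(750×31×10³) + 550/(2100×112×10³) = 3.567×10⁻⁵ mm/N.
P = 1.707 / 3.567×10⁻⁵ = 47850 N = 47.85 kN, compressive.

P ≈ 47.8 kN (compressive)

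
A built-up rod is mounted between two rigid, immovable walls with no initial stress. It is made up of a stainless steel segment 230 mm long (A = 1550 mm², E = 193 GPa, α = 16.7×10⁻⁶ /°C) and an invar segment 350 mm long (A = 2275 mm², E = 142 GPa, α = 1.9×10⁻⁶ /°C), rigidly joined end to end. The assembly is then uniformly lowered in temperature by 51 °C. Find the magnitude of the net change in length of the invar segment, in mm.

Free thermal contraction of the whole bar: Σ αᵢΔT Lᵢ = 16.7×10⁻⁶×51×230 + 1.9×10⁻⁶×51×350 = 0.2298 mm.
The rigid supports impose zero overall length change; the single axial force P common to all segments must satisfy P Σ Lᵢ/(AᵢEᵢ) = δ_free.
Σ Lᵢ/(AᵢEᵢ) = 230/(1550×193×10³) + 350/(2275×142×10³) = 1.852×10⁻⁶ mm/N.
Hence P = δ_free / Σ(L/AE) = 0.2298/1.852×10⁻⁶ = 124.1 kN (tensile).
For the invar segment, free thermal change = 1.9×10⁻⁶×51×350 = 0.03391 mm and elastic change from P = 124100×350/(2275×142×10³) = 0.1344 mm; these oppose, so the net change is 0.101 mm (segment lengthens).

|ΔL| ≈ 0.101 mm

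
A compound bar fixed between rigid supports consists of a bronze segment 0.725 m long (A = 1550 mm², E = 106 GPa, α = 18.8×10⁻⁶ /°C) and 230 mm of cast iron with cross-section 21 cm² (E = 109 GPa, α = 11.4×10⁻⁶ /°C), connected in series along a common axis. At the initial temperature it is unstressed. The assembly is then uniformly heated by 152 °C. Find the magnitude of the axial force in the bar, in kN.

P ≈ 456 kN (compressive)

With the walls removed the bar would change length by δ_free = Σ αᵢΔT Lᵢ = 18.8×10⁻⁶×152×725 + 11.4×10⁻⁶×152×230 = 2.47 mm.
The rigid supports impose zero overall length change; the single axial force P common to all segments must satisfy P Σ Lᵢ/(AᵢEᵢ) = δ_free.
The series flexibility is Σ Lᵢ/(AᵢEᵢ) = 725/(1550×106×10³) + 230/(2100×109×10³) = 5.417×10⁻⁶ mm/N.
Hence P = δ_free / Σ(L/AE) = 2.47/5.417×10⁻⁶ = 456 kN (compressive).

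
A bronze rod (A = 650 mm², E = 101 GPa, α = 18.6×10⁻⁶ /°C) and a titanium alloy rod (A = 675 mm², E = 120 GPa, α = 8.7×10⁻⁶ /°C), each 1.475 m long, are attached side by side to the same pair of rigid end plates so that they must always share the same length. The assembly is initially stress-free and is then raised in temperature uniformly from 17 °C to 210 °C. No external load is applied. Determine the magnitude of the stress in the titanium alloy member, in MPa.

Both members must finish at the same length. With the larger α, the bronze tends to over-expand; the plates restrain it, putting the bronze in compression and the titanium alloy in tension. With no external load the two internal forces are equal and opposite, magnitude P.
Equating the net (thermal + elastic) strains gives |α₁ − α₂|·ΔT = P·[1/(A₁E₁) + 1/(A₂E₂)].
|α₁ − α₂|·ΔT = 9.9×10⁻⁶ × 193 = 0.001911.
1/(A₁E₁) + 1/(A₂E₂) = 1/(650×101×10³) + 1/(675×120×10³) = 2.758×10⁻⁸ N⁻¹.
So P = 0.001911 / 2.758×10⁻⁸ = 69.28 kN.
σ_{titanium alloy} = P/A₂ = 69280/675 = 102.6 MPa, tensile.

σ ≈ 103 MPa (tensile)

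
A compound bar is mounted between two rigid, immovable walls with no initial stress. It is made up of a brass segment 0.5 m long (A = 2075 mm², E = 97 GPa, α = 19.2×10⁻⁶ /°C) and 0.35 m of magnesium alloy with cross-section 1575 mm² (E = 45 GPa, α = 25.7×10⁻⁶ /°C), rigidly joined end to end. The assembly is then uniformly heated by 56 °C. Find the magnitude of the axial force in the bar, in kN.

With the walls removed the bar would change length by δ_free = Σ αᵢΔT Lᵢ = 19.2×10⁻⁶×56×500 + 25.7×10⁻⁶×56×350 = 1.041 mm.
The rigid supports impose zero overall length change; the single axial force P common to all segments must satisfy P Σ Lᵢ/(AᵢEᵢ) = δ_free.
Σ Lᵢ/(AᵢEᵢ) = 500/(2075×97×10³) + 350/(1575×45×10³) = 7.422×10⁻⁶ mm/N.
Hence P = δ_free / Σ(L/AE) = 1.041/7.422×10⁻⁶ = 140.3 kN (compressive).

P ≈ 140 kN (compressive)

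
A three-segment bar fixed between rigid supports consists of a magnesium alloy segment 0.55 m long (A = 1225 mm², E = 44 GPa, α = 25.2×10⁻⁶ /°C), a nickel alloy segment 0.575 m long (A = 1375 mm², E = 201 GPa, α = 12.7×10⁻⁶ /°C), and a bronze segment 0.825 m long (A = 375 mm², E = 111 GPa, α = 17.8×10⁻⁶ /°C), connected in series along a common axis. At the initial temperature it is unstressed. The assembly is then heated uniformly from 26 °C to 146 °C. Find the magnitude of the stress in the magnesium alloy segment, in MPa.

σ ≈ 109 MPa (compressive)

If the supports were absent, the total length change would be Σ αᵢΔT Lᵢ = 25.2×10⁻⁶×120×550 + 12.7×10⁻⁶×120×575 + 17.8×10⁻⁶×120×825 = 4.302 mm.
The walls prevent any net length change, so an axial force P (same in every segment) develops. Compatibility: P · Σ Lᵢ/(AᵢEᵢ) = δ_free.
The series flexibility is Σ Lᵢ/(AᵢEᵢ) = 550/(1225×44×10³) + 575/(1375×201×10³) + 825/(375×111×10³) = 3.21×10⁻⁵ mm/N.
So P = 4.302 / 3.21×10⁻⁵ = 134 kN, compressive.
σ_{magnesium alloy} = P / A = 134000 / 1225 = 109.4 MPa.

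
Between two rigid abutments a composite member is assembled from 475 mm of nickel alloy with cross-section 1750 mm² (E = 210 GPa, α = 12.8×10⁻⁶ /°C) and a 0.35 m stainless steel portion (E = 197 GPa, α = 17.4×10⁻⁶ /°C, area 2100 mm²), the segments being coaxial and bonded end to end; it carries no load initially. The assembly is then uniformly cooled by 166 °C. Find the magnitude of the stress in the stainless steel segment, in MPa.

Free thermal contraction of the whole bar: Σ αᵢΔT Lᵢ = 12.8×10⁻⁶×166×475 + 17.4×10⁻⁶×166×350 = 2.02 mm.
Since the ends are fixed, an axial force P builds up, equal in every segment, with P · Σ Lᵢ/(AᵢEᵢ) = δ_free.
Σ Lᵢ/(AᵢEᵢ) = 475/(1750×210×10³) + 350/(2100×197×10³) = 2.139×10⁻⁶ mm/N.
P = 2.02 / 2.139×10⁻⁶ = 944700 N = 944.7 kN, tensile.
σ_{stainless steel} = P / A = 944700 / 2100 = 449.8 MPa.

σ ≈ 450 MPa (tensile)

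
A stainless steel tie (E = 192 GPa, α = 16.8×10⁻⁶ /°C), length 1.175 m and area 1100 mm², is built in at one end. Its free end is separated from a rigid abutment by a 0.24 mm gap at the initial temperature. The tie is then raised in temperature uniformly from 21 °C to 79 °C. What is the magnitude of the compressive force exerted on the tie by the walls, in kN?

P ≈ 163 kN

Unrestrained expansion: δ_free = αΔT L = 16.8×10⁻⁶ × 58 × 1175 = 1.145 mm.
The gap closes (δ_free > 0.24 mm) and the wall then resists a further 1.145 − 0.24 = 0.9049 mm of expansion.
That suppressed elongation corresponds to σ = E·Δ/L = 192×10³ × 0.9049/1175 = 147.9 MPa.
P = σA = 147.9 × 1100 = 162.7 kN.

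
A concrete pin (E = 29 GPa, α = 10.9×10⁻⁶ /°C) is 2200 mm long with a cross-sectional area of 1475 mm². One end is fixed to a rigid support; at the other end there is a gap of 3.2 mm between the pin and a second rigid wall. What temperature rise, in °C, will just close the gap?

ΔT ≈ 133 °C

The gap closes when αΔT L = 3.2 mm, since the pin is still unstressed at that instant.
ΔT = 3.2 / (10.9×10⁻⁶ × 2200) = 133.4 °C.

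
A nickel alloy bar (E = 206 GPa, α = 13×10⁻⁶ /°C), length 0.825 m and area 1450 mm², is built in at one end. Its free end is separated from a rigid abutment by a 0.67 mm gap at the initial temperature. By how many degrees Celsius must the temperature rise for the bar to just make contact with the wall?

Contact occurs when the free expansion equals the gap: αΔT L = 0.67 mm.
ΔT = 0.67 / (13×10⁻⁶ × 825) = 62.47 °C.

ΔT ≈ 62.5 °C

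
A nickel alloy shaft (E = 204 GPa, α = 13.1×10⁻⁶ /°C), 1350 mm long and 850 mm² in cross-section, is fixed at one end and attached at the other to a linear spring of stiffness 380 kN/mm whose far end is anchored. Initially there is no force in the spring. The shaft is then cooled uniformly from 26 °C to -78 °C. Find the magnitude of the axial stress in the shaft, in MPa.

The unrestrained thermal change is αΔT L = 13.1×10⁻⁶ × 104 × 1350 = 1.839 mm.
With a force P in the spring, the elastic change of the shaft is PL/(AE) and that of the spring is P/k; compatibility requires their sum to equal δ_free.
P [ L/(AE) + 1/k ] = δ_free → P [ 1350/(850×204×10³) + 1/(380×10³) ] = 1.839.
P = 1.839 / 1.042×10⁻⁵ = 176600 N.
σ = P/A = 176600/850 = 207.7 MPa.

σ ≈ 208 MPa (tensile)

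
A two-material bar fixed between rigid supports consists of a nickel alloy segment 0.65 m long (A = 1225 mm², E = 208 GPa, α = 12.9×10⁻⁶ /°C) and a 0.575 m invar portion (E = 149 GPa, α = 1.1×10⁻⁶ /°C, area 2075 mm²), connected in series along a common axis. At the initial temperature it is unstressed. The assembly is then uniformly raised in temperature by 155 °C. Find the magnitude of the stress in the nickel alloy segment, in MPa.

If the supports were absent, the total length change would be Σ αᵢΔT Lᵢ = 12.9×10⁻⁶×155×650 + 1.1×10⁻⁶×155×575 = 1.398 mm.
Since the ends are fixed, an axial force P builds up, equal in every segment, with P · Σ Lᵢ/(AᵢEᵢ) = δ_free.
Σ Lᵢ/(AᵢEᵢ) = 650/(1225×208×10³) + 575/(2075×149×10³) = 4.411×10⁻⁶ mm/N.
Hence P = δ_free / Σ(L/AE) = 1.398/4.411×10⁻⁶ = 316.9 kN (compressive).
σ_{nickel alloy} = P / A = 316900 / 1225 = 258.7 MPa.

σ ≈ 259 MPa (compressive)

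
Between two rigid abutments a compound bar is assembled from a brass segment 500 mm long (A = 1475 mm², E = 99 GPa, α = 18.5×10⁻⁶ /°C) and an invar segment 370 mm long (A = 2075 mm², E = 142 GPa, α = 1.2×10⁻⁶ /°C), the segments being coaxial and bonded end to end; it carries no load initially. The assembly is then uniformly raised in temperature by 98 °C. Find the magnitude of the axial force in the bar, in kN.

P ≈ 203 kN (compressive)

With the walls removed the bar would change length by δ_free = Σ αᵢΔT Lᵢ = 18.5×10⁻⁶×98×500 + 1.2×10⁻⁶×98×370 = 0.95 mm.
The rigid supports impose zero overall length change; the single axial force P common to all segments must satisfy P Σ Lᵢ/(AᵢEᵢ) = δ_free.
The series flexibility is Σ Lᵢ/(AᵢEᵢ) = 500/(1475×99×10³) + 370/(2075×142×10³) = 4.68×10⁻⁶ mm/N.
P = 0.95 / 4.68×10⁻⁶ = 203000 N = 203 kN, compressive.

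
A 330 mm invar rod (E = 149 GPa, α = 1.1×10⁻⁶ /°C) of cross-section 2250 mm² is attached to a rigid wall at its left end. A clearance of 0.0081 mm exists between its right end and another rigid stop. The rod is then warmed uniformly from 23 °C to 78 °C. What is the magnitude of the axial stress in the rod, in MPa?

Free thermal elongation = αΔT L = 1.1×10⁻⁶ × 55 × 330 = 0.01997 mm.
After closing the 0.0081 mm clearance, 0.01997 − 0.0081 = 0.01187 mm of expansion remains to be suppressed by the wall.
So σ = E(δ_free − g)/L = 149×10³ × 0.01187/330 = 5.357 MPa.

σ ≈ 5.36 MPa (compressive)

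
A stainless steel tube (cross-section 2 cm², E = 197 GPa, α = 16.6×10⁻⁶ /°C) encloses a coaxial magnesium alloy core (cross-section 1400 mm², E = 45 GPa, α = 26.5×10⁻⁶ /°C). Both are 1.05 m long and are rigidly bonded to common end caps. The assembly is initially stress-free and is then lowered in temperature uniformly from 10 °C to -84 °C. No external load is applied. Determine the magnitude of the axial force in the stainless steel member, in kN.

Equilibrium of a rigid end plate with no external load gives equal and opposite internal forces ±P in the two members. Since α_{magnesium alloy} > α_{stainless steel}, cooling drives the magnesium alloy into tension and the stainless steel into compression.
Setting the final lengths equal and cancelling L: (α₁ − α₂)ΔT = P/(A₁E₁) + P/(A₂E₂).
|α₁ − α₂|·ΔT = 9.9×10⁻⁶ × 94 = 0.0009306.
1/(A₁E₁) + 1/(A₂E₂) = 1/(200×197×10³) + 1/(1400×45×10³) = 4.125×10⁻⁸ N⁻¹.
P = 0.0009306 / 4.125×10⁻⁸ = 22560 N = 22.56 kN.

P ≈ 22.6 kN (compressive in the stainless steel)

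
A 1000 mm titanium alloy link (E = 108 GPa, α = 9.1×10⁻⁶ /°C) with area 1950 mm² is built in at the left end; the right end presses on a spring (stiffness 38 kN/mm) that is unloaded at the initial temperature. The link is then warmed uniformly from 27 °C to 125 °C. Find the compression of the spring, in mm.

The unrestrained thermal change is αΔT L = 9.1×10⁻⁶ × 98 × 1000 = 0.8918 mm.
With a force P in the spring, the elastic change of the link is PL/(AE) and that of the spring is P/k; compatibility requires their sum to equal δ_free.
P [ L/(AE) + 1/k ] = δ_free → P [ 1000/(1950×108×10³) + 1/(38×10³) ] = 0.8918.
P = 0.8918 / 3.106×10⁻⁵ = 28710 N.
Spring compression = P/k = 28710/(38×10³) = 0.7555 mm.

δ ≈ 0.755 mm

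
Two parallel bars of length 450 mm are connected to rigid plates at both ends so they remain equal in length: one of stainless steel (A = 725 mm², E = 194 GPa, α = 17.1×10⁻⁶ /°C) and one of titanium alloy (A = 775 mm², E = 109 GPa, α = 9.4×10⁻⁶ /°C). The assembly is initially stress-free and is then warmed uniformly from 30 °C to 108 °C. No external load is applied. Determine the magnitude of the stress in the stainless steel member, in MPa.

σ ≈ 43.7 MPa (compressive)

The stainless steel has the larger α, so on heating it would change length more than the titanium alloy if both were free. The rigid plates force a common final length, so the stainless steel is put into compression and the titanium alloy into tension, with equal and opposite forces P (no external load).
Compatibility of the two members (thermal + elastic change equal): (α₁ − α₂)ΔT = P·[1/(A₁E₁) + 1/(A₂E₂)].
|α₁ − α₂|·ΔT = 7.7×10⁻⁶ × 78 = 0.0006006.
1/(A₁E₁) + 1/(A₂E₂) = 1/(725×194×10³) + 1/(775×109×10³) = 1.895×10⁻⁸ N⁻¹.
P = 0.0006006 / 1.895×10⁻⁸ = 31700 N = 31.7 kN.
σ_{stainless steel} = P/A₁ = 31700/725 = 43.72 MPa, compressive.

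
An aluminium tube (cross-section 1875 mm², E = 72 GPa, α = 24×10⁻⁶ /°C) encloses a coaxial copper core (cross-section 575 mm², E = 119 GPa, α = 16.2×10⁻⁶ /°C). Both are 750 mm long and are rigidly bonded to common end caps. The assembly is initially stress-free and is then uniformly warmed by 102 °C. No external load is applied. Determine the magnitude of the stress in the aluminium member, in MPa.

σ ≈ 19.3 MPa (compressive)

The aluminium has the larger α, so on heating it would change length more than the copper if both were free. The rigid plates force a common final length, so the aluminium is put into compression and the copper into tension, with equal and opposite forces P (no external load).
Equating the net (thermal + elastic) strains gives |α₁ − α₂|·ΔT = P·[1/(A₁E₁) + 1/(A₂E₂)].
|α₁ − α₂|·ΔT = 7.8×10⁻⁶ × 102 = 0.0007956.
1/(A₁E₁) + 1/(A₂E₂) = 1/(1875×72×10³) + 1/(575×119×10³) = 2.202×10⁻⁸ N⁻¹.
So P = 0.0007956 / 2.202×10⁻⁸ = 36.13 kN.
σ_{aluminium} = P/A₁ = 36130/1875 = 19.27 MPa, compressive.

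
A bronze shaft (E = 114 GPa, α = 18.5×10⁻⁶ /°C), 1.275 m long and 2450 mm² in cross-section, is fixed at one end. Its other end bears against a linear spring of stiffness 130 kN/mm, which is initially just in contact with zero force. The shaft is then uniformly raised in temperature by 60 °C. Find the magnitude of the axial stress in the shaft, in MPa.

σ ≈ 47.1 MPa (compressive)

If the spring were absent the shaft would lengthen by αΔT L = 18.5×10⁻⁶ × 60 × 1275 = 1.415 mm.
Let P be the compressive force at the spring. The shaft shortens elastically by PL/(AE) and the spring compresses by P/k; together these equal δ_free.
So P = δ_free / [L/(AE) + 1/k] = 1.415 / [ 1275/(2450×114×10³) + 1/(130×10³) ].
P = 1.415 / 1.226×10⁻⁵ = 115500 N.
σ = P/A = 115500/2450 = 47.13 MPa.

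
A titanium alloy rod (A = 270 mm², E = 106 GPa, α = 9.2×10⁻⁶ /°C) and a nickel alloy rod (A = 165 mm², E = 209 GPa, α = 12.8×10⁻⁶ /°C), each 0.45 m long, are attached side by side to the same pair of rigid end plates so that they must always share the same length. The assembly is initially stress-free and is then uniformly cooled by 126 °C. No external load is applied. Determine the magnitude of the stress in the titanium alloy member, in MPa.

σ ≈ 26.3 MPa (compressive)

Both members must finish at the same length. With the larger α, the nickel alloy tends to over-contract; the plates restrain it, putting the nickel alloy in tension and the titanium alloy in compression. With no external load the two internal forces are equal and opposite, magnitude P.
Setting the final lengths equal and cancelling L: (α₁ − α₂)ΔT = P/(A₁E₁) + P/(A₂E₂).
|α₁ − α₂|·ΔT = 3.6×10⁻⁶ × 126 = 0.0004536.
1/(A₁E₁) + 1/(A₂E₂) = 1/(270×106×10³) + 1/(165×209×10³) = 6.394×10⁻⁸ N⁻¹.
So P = 0.0004536 / 6.394×10⁻⁸ = 7.094 kN.
σ_{titanium alloy} = P/A₁ = 7094/270 = 26.28 MPa, compressive.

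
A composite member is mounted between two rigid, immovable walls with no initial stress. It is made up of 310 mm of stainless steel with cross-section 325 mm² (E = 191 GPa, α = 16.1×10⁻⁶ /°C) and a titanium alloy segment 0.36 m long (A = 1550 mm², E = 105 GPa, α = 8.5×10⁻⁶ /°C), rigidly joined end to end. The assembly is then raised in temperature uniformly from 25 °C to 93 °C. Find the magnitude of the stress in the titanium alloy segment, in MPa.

σ ≈ 49 MPa (compressive)

Free thermal expansion of the whole bar: Σ αᵢΔT Lᵢ = 16.1×10⁻⁶×68×310 + 8.5×10⁻⁶×68×360 = 0.5475 mm.
Since the ends are fixed, an axial force P builds up, equal in every segment, with P · Σ Lᵢ/(AᵢEᵢ) = δ_free.
The series flexibility is Σ Lᵢ/(AᵢEᵢ) = 310/(325×191×10³) + 360/(1550×105×10³) = 7.206×10⁻⁶ mm/N.
Hence P = δ_free / Σ(L/AE) = 0.5475/7.206×10⁻⁶ = 75.97 kN (compressive).
σ_{titanium alloy} = P / A = 75970 / 1550 = 49.02 MPa.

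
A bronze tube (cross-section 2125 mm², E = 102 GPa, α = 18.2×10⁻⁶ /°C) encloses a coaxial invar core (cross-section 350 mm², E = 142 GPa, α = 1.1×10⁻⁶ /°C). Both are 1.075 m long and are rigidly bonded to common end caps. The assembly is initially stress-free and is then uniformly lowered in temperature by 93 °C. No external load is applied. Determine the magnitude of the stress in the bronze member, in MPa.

Both members must finish at the same length. With the larger α, the bronze tends to over-contract; the plates restrain it, putting the bronze in tension and the invar in compression. With no external load the two internal forces are equal and opposite, magnitude P.
Setting the final lengths equal and cancelling L: (α₁ − α₂)ΔT = P/(A₁E₁) + P/(A₂E₂).
|α₁ − α₂|·ΔT = 17.1×10⁻⁶ × 93 = 0.00159.
1/(A₁E₁) + 1/(A₂E₂) = 1/(2125×102×10³) + 1/(350×142×10³) = 2.473×10⁻⁸ N⁻¹.
So P = 0.00159 / 2.473×10⁻⁸ = 64.3 kN.
σ_{bronze} = P/A₁ = 64300/2125 = 30.26 MPa, tensile.

σ ≈ 30.3 MPa (tensile)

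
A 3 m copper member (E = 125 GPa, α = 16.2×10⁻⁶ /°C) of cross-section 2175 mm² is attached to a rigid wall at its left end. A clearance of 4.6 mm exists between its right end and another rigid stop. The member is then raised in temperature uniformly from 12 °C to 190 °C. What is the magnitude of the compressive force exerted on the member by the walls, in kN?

Free thermal elongation = αΔT L = 16.2×10⁻⁶ × 178 × 3000 = 8.651 mm.
This exceeds the 4.6 mm gap, so the wall pushes back. The portion of expansion that must be recovered elastically is δ_free − gap = 8.651 − 4.6 = 4.051 mm.
That suppressed elongation corresponds to σ = E·Δ/L = 125×10³ × 4.051/3000 = 168.8 MPa.
P = σA = 168.8 × 2175 = 367.1 kN.

P ≈ 367 kN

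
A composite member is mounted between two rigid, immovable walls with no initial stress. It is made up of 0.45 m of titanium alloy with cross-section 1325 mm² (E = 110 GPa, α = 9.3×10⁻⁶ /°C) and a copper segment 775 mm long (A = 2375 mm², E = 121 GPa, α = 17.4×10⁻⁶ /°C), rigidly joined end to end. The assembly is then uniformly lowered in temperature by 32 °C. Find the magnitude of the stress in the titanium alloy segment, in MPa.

σ ≈ 73.8 MPa (tensile)

With the walls removed the bar would change length by δ_free = Σ αᵢΔT Lᵢ = 9.3×10⁻⁶×32×450 + 17.4×10⁻⁶×32×775 = 0.5654 mm.
The walls prevent any net length change, so an axial force P (same in every segment) develops. Compatibility: P · Σ Lᵢ/(AᵢEᵢ) = δ_free.
The series flexibility is Σ Lᵢ/(AᵢEᵢ) = 450/(1325×110×10³) + 775/(2375×121×10³) = 5.784×10⁻⁶ mm/N.
So P = 0.5654 / 5.784×10⁻⁶ = 97.75 kN, tensile.
σ_{titanium alloy} = P / A = 97750 / 1325 = 73.78 MPa.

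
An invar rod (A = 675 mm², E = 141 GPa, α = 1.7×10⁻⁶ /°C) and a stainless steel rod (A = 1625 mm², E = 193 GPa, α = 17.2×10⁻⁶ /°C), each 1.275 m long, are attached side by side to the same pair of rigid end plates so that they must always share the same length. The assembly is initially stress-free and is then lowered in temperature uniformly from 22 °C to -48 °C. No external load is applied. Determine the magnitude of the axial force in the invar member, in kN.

P ≈ 79.2 kN (compressive in the invar)

The stainless steel has the larger α, so on cooling it would change length more than the invar if both were free. The rigid plates force a common final length, so the stainless steel is put into tension and the invar into compression, with equal and opposite forces P (no external load).
Equating the net (thermal + elastic) strains gives |α₁ − α₂|·ΔT = P·[1/(A₁E₁) + 1/(A₂E₂)].
|α₁ − α₂|·ΔT = 15.5×10⁻⁶ × 70 = 0.001085.
1/(A₁E₁) + 1/(A₂E₂) = 1/(675×141×10³) + 1/(1625×193×10³) = 1.37×10⁻⁸ N⁻¹.
P = 0.001085 / 1.37×10⁻⁸ = 79220 N = 79.22 kN.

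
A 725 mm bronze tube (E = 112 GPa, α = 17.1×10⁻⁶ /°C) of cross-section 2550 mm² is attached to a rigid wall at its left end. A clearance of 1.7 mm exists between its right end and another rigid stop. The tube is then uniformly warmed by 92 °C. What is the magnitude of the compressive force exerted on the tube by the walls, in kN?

Free thermal elongation = αΔT L = 17.1×10⁻⁶ × 92 × 725 = 1.141 mm.
This is smaller than the 1.7 mm clearance, so the tube expands freely without reaching the stop — the stress is zero.

P ≈ 0 kN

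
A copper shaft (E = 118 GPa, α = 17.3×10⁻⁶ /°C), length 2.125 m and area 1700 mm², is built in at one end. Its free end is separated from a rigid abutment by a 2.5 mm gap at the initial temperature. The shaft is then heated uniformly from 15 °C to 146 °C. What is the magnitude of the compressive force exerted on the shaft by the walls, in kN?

P ≈ 219 kN

Unrestrained expansion: δ_free = αΔT L = 17.3×10⁻⁶ × 131 × 2125 = 4.816 mm.
After closing the 2.5 mm clearance, 4.816 − 2.5 = 2.316 mm of expansion remains to be suppressed by the wall.
Compatibility: PL/(AE) = 2.316 mm, so σ = P/A = E × (2.316/2125) = 128.6 MPa.
P = σA = 128.6 × 1700 = 218.6 kN.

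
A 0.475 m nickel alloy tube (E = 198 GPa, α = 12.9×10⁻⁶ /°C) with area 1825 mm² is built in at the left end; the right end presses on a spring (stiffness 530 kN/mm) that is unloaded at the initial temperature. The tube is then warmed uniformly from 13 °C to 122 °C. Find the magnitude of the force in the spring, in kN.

P ≈ 209 kN

If the spring were absent the tube would lengthen by αΔT L = 12.9×10⁻⁶ × 109 × 475 = 0.6679 mm.
Let P be the compressive force at the spring. The tube shortens elastically by PL/(AE) and the spring compresses by P/k; together these equal δ_free.
P [ L/(AE) + 1/k ] = δ_free → P [ 475/(1825×198×10³) + 1/(530×10³) ] = 0.6679.
P = 0.6679 / 3.201×10⁻⁶ = 208600 N.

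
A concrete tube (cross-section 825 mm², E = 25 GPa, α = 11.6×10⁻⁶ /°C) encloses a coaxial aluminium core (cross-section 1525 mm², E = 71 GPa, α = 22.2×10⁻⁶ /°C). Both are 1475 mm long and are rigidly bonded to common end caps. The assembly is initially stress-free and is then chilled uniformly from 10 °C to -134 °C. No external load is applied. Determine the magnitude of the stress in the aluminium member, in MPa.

σ ≈ 17.3 MPa (tensile)

Equilibrium of a rigid end plate with no external load gives equal and opposite internal forces ±P in the two members. Since α_{aluminium} > α_{concrete}, cooling drives the aluminium into tension and the concrete into compression.
Equating the net (thermal + elastic) strains gives |α₁ − α₂|·ΔT = P·[1/(A₁E₁) + 1/(A₂E₂)].
|α₁ − α₂|·ΔT = 10.6×10⁻⁶ × 144 = 0.001526.
1/(A₁E₁) + 1/(A₂E₂) = 1/(825×25×10³) + 1/(1525×71×10³) = 5.772×10⁻⁸ N⁻¹.
P = 0.001526 / 5.772×10⁻⁸ = 26440 N = 26.44 kN.
σ_{aluminium} = P/A₂ = 26440/1525 = 17.34 MPa, tensile.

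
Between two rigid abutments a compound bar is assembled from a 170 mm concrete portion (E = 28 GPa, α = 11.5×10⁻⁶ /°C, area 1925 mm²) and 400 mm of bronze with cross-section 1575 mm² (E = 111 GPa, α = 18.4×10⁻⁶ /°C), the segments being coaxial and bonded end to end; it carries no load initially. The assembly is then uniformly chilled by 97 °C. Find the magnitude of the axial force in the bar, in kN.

With the walls removed the bar would change length by δ_free = Σ αᵢΔT Lᵢ = 11.5×10⁻⁶×97×170 + 18.4×10⁻⁶×97×400 = 0.9036 mm.
The walls prevent any net length change, so an axial force P (same in every segment) develops. Compatibility: P · Σ Lᵢ/(AᵢEᵢ) = δ_free.
Σ Lᵢ/(AᵢEᵢ) = 170/(1925×28×10³) + 400/(1575×111×10³) = 5.442×10⁻⁶ mm/N.
P = 0.9036 / 5.442×10⁻⁶ = 166000 N = 166 kN, tensile.

P ≈ 166 kN (tensile)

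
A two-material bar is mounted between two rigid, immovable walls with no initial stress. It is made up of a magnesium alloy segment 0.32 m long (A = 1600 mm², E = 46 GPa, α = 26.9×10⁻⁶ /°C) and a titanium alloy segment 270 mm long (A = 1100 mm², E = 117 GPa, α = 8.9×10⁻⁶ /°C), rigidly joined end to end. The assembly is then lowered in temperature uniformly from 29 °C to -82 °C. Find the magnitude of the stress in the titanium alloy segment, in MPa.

σ ≈ 172 MPa (tensile)

With the walls removed the bar would change length by δ_free = Σ αᵢΔT Lᵢ = 26.9×10⁻⁶×111×320 + 8.9×10⁻⁶×111×270 = 1.222 mm.
The walls prevent any net length change, so an axial force P (same in every segment) develops. Compatibility: P · Σ Lᵢ/(AᵢEᵢ) = δ_free.
Σ Lᵢ/(AᵢEᵢ) = 320/(1600×46×10³) + 270/(1100×117×10³) = 6.446×10⁻⁶ mm/N.
So P = 1.222 / 6.446×10⁻⁶ = 189.6 kN, tensile.
σ_{titanium alloy} = P / A = 189600 / 1100 = 172.4 MPa.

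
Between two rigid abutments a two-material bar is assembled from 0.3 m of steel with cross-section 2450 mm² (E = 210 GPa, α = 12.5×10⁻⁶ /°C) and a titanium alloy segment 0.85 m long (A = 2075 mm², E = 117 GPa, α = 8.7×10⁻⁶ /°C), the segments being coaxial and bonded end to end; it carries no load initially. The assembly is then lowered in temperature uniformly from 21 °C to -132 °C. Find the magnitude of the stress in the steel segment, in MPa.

σ ≈ 170 MPa (tensile)

Free thermal contraction of the whole bar: Σ αᵢΔT Lᵢ = 12.5×10⁻⁶×153×300 + 8.7×10⁻⁶×153×850 = 1.705 mm.
The walls prevent any net length change, so an axial force P (same in every segment) develops. Compatibility: P · Σ Lᵢ/(AᵢEᵢ) = δ_free.
The series flexibility is Σ Lᵢ/(AᵢEᵢ) = 300/(2450×210×10³) + 850/(2075×117×10³) = 4.084×10⁻⁶ mm/N.
P = 1.705 / 4.084×10⁻⁶ = 417500 N = 417.5 kN, tensile.
σ_{steel} = P / A = 417500 / 2450 = 170.4 MPa.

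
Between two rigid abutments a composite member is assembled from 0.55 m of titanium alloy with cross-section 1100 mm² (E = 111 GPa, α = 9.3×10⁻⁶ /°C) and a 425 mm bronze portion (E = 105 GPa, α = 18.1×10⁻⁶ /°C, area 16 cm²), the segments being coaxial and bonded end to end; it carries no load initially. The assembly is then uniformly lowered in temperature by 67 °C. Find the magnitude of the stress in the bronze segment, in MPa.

σ ≈ 76.2 MPa (tensile)

If the supports were absent, the total length change would be Σ αᵢΔT Lᵢ = 9.3×10⁻⁶×67×550 + 18.1×10⁻⁶×67×425 = 0.8581 mm.
The rigid supports impose zero overall length change; the single axial force P common to all segments must satisfy P Σ Lᵢ/(AᵢEᵢ) = δ_free.
Σ Lᵢ/(AᵢEᵢ) = 550/(1100×111×10³) + 425/(1600×105×10³) = 7.034×10⁻⁶ mm/N.
Hence P = δ_free / Σ(L/AE) = 0.8581/7.034×10⁻⁶ = 122 kN (tensile).
σ_{bronze} = P / A = 122000 / 1600 = 76.24 MPa.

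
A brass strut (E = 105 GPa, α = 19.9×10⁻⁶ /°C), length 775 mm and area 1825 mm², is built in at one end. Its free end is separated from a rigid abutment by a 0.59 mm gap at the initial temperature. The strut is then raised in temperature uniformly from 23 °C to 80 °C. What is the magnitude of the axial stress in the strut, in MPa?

σ ≈ 39.2 MPa (compressive)

Free thermal elongation = αΔT L = 19.9×10⁻⁶ × 57 × 775 = 0.8791 mm.
After closing the 0.59 mm clearance, 0.8791 − 0.59 = 0.2891 mm of expansion remains to be suppressed by the wall.
That suppressed elongation corresponds to σ = E·Δ/L = 105×10³ × 0.2891/775 = 39.17 MPa.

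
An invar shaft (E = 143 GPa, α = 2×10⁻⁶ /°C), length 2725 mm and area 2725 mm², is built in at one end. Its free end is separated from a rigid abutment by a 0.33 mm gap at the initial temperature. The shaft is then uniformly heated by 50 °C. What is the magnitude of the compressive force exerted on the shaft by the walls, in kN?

Free thermal elongation = αΔT L = 2×10⁻⁶ × 50 × 2725 = 0.2725 mm.
Since δ_free = 0.272 mm is less than the 0.33 mm gap, the shaft never touches the wall. No axial force develops.

P ≈ 0 kN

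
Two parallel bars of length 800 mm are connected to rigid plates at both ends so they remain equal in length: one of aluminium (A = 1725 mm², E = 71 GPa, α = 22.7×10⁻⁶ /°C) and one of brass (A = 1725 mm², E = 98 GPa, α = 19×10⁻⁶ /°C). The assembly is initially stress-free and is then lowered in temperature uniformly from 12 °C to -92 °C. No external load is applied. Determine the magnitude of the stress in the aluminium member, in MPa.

σ ≈ 15.8 MPa (tensile)

Both members must finish at the same length. With the larger α, the aluminium tends to over-contract; the plates restrain it, putting the aluminium in tension and the brass in compression. With no external load the two internal forces are equal and opposite, magnitude P.
Compatibility of the two members (thermal + elastic change equal): (α₁ − α₂)ΔT = P·[1/(A₁E₁) + 1/(A₂E₂)].
|α₁ − α₂|·ΔT = 3.7×10⁻⁶ × 104 = 0.0003848.
1/(A₁E₁) + 1/(A₂E₂) = 1/(1725×71×10³) + 1/(1725×98×10³) = 1.408×10⁻⁸ N⁻¹.
So P = 0.0003848 / 1.408×10⁻⁸ = 27.33 kN.
σ_{aluminium} = P/A₁ = 27330/1725 = 15.84 MPa, tensile.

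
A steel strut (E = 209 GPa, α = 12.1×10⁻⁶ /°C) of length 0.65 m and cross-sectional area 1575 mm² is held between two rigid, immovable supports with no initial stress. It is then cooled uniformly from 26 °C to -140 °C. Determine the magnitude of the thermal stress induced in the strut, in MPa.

σ ≈ 420 MPa (tensile)

The supports are rigid, so the total axial strain is zero. The restrained thermal strain is ε = αΔT = 12.1×10⁻⁶ × 166 = 2008.6×10⁻⁶.
Hence σ = E·αΔT = 209×10³ × 2008.6×10⁻⁶ = 419.8 MPa, tensile.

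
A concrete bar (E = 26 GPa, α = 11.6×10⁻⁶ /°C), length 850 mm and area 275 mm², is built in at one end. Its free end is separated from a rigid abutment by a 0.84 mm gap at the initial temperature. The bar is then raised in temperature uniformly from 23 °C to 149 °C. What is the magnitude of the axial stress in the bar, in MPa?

Unrestrained expansion: δ_free = αΔT L = 11.6×10⁻⁶ × 126 × 850 = 1.242 mm.
The gap closes (δ_free > 0.84 mm) and the wall then resists a further 1.242 − 0.84 = 0.4024 mm of expansion.
So σ = E(δ_free − g)/L = 26×10³ × 0.4024/850 = 12.31 MPa.

σ ≈ 12.3 MPa (compressive)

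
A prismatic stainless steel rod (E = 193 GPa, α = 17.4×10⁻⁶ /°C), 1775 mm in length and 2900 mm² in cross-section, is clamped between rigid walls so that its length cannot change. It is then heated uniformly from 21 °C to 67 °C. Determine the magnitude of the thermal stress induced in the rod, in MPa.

σ ≈ 154 MPa (compressive)

Because both ends are immovable the net strain is zero, and the suppressed thermal strain is αΔT = 17.4×10⁻⁶ × 46 = 800.4×10⁻⁶.
Hence σ = E·αΔT = 193×10³ × 800.4×10⁻⁶ = 154.5 MPa, compressive.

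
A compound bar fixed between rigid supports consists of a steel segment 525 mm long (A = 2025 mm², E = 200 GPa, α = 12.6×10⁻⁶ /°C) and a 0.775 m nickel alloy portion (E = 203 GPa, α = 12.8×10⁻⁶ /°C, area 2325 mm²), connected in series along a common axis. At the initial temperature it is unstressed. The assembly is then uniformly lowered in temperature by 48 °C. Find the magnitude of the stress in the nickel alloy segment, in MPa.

Free thermal contraction of the whole bar: Σ αᵢΔT Lᵢ = 12.6×10⁻⁶×48×525 + 12.8×10⁻⁶×48×775 = 0.7937 mm.
The rigid supports impose zero overall length change; the single axial force P common to all segments must satisfy P Σ Lᵢ/(AᵢEᵢ) = δ_free.
The series flexibility is Σ Lᵢ/(AᵢEᵢ) = 525/(2025×200×10³) + 775/(2325×203×10³) = 2.938×10⁻⁶ mm/N.
Hence P = δ_free / Σ(L/AE) = 0.7937/2.938×10⁻⁶ = 270.1 kN (tensile).
σ_{nickel alloy} = P / A = 270100 / 2325 = 116.2 MPa.

σ ≈ 116 MPa (tensile)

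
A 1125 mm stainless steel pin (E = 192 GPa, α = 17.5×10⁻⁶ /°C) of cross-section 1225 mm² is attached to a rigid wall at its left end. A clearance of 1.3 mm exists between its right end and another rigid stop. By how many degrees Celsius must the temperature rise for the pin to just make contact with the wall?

ΔT ≈ 66 °C

Contact occurs when the free expansion equals the gap: αΔT L = 1.3 mm.
So ΔT = g/(αL) = 1.3/(17.5×10⁻⁶ × 1125) = 66.03 °C.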